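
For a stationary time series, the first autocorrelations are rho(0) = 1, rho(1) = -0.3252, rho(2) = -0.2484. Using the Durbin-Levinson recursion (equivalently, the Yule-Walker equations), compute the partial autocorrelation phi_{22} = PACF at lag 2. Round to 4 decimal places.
\phi_{22} = -0.3960

The PACF at lag k is phi_{kk}, the last component of the solution
to the Yule-Walker system G_k phi = r_k where
  (G_k)_{ij} = rho(|i - j|), (r_k)_i = rho(i), i,j = 1..k.
Equivalently, Durbin-Levinson gives phi_{kk} iteratively:
  phi_{11} = rho(1)
  phi_{kk} = [rho(k) - sum_{j=1..k-1} phi_{k-1,j} rho(k-j)]
            / [1 - sum_{j=1..k-1} phi_{k-1,j} rho(j)],
  phi_{k,j} = phi_{k-1,j} - phi_{kk} phi_{k-1,k-j},  j = 1..k-1.
Step k = 1:
  phi_11 = rho(1) = -0.3252.
Step k = 2:
  phi_22 = [rho(2) - phi_11 rho(1)] / [1 - phi_11 rho(1)] = [-0.2484 - (-0.3252)(-0.3252)] / [1 - (-0.3252)(-0.3252)]
         = -0.35415504 / 0.89424496 = -0.396.
Therefore phi_{22} = -0.3960.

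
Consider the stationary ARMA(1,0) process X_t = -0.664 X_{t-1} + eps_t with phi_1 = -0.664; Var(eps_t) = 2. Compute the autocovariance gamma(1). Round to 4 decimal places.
\gamma(1) = -2.3752

Multiply the model equation by X_{t-k} and take expectations. With theta_0 = psi_0 = 1 and psi_j the MA(infinity) weights, this gives
  gamma(k) - sum_i phi_i gamma(k-i) = c_k,
  c_k = sigma^2 * sum_{j=k..q} theta_j psi_{j-k}   (c_k = 0 for k > q),
using gamma(-m) = gamma(m).
Pure AR (q = 0): c_0 = sigma^2 = 2, c_k = 0 for k >= 1.
Equations for k = 0 and k = 1 (AR order 1):
  gamma(0) = phi_1 gamma(1) + c_0
  gamma(1) = phi_1 gamma(0) + c_1
Substituting the second into the first: gamma(0) (1 - phi_1^2) = c_0 + phi_1 c_1, so
  gamma(0) = c_0 / (1 - phi_1^2) = 2 / (1 - (-0.664)^2) = 2 / 0.559104 = 3.577152.
  gamma(1) = phi_1 gamma(0) = (-0.664)(3.577152) = -2.375229.
Therefore gamma(1) = -2.3752 (to 4 decimal places).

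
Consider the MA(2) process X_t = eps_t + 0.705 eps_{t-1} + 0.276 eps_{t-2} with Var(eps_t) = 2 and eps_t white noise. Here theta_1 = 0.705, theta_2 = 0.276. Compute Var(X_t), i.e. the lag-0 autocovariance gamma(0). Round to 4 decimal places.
\gamma(0) = 3.1464

For an MA(q) process X_t = eps_t + sum_i theta_i eps_{t-i} with
Var(eps_t) = sigma^2, the variance is
  gamma(0) = sigma^2 * (1 + sum_i theta_i^2).
  sum_i theta_i^2 = (0.705)^2 + (0.276)^2 = 0.497025 + 0.076176 = 0.573201.
  gamma(0) = 2 * (1 + 0.573201) = 2 * 1.573201 = 3.146402, which rounds to 3.1464.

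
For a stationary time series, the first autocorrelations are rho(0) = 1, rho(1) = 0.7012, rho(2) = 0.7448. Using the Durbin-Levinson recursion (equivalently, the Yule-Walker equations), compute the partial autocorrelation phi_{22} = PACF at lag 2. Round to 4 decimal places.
\phi_{22} = 0.4980

The PACF at lag k is phi_{kk}, the last component of the solution
to the Yule-Walker system G_k phi = r_k where
  (G_k)_{ij} = rho(|i - j|), (r_k)_i = rho(i), i,j = 1..k.
Equivalently, Durbin-Levinson gives phi_{kk} iteratively:
  phi_{11} = rho(1)
  phi_{kk} = [rho(k) - sum_{j=1..k-1} phi_{k-1,j} rho(k-j)]
            / [1 - sum_{j=1..k-1} phi_{k-1,j} rho(j)],
  phi_{k,j} = phi_{k-1,j} - phi_{kk} phi_{k-1,k-j},  j = 1..k-1.
Step k = 1:
  phi_11 = rho(1) = 0.7012.
Step k = 2:
  phi_22 = [rho(2) - phi_11 rho(1)] / [1 - phi_11 rho(1)] = [0.7448 - (0.7012)(0.7012)] / [1 - (0.7012)(0.7012)]
         = 0.25311856 / 0.50831856 = 0.498.
Therefore phi_{22} = 0.4980.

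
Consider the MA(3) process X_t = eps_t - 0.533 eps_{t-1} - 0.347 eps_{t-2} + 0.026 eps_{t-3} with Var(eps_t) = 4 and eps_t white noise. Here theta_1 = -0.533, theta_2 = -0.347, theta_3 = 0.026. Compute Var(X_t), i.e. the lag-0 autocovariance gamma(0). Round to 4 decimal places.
\gamma(0) = 5.6207

For an MA(q) process X_t = eps_t + sum_i theta_i eps_{t-i} with
Var(eps_t) = sigma^2, the variance is
  gamma(0) = sigma^2 * (1 + sum_i theta_i^2).
  sum_i theta_i^2 = (-0.533)^2 + (-0.347)^2 + (0.026)^2 = 0.284089 + 0.120409 + 0.000676 = 0.405174.
  gamma(0) = 4 * (1 + 0.405174) = 4 * 1.405174 = 5.620696, which rounds to 5.6207.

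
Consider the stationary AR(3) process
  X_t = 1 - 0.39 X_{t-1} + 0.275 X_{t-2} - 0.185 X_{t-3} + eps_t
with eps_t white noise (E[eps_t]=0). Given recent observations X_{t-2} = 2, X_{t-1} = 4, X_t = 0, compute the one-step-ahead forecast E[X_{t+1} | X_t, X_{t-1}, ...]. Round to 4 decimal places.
E[X_{t+1} \mid \mathcal F_t] = 1.7300

For an AR(p) model X_t = c + sum_i phi_i X_{t-i} + eps_t, the
one-step-ahead conditional mean is
  E[X_{t+1} | X_t, ...] = c + sum_i phi_i X_{t+1-i}.
Substitute known values:
  E[X_{t+1} | ...] = 1 + (-0.39) * (0) + (0.275) * (4) + (-0.185) * (2)
                   = 1.7300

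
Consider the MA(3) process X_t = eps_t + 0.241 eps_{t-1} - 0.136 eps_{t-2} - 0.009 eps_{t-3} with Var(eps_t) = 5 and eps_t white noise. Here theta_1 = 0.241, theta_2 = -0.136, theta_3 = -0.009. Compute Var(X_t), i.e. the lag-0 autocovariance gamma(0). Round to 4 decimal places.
\gamma(0) = 5.3833

For an MA(q) process X_t = eps_t + sum_i theta_i eps_{t-i} with
Var(eps_t) = sigma^2, the variance is
  gamma(0) = sigma^2 * (1 + sum_i theta_i^2).
  sum_i theta_i^2 = (0.241)^2 + (-0.136)^2 + (-0.009)^2 = 0.058081 + 0.018496 + 0.000081 = 0.076658.
  gamma(0) = 5 * (1 + 0.076658) = 5 * 1.076658 = 5.38329, which rounds to 5.3833.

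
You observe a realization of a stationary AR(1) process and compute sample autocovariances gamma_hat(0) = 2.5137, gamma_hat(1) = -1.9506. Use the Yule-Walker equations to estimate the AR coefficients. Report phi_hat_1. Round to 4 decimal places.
\hat\phi_{1} = -0.7760

The Yule-Walker equations for an AR(p) process read, in matrix form,
  Gamma_p phi = r_p,   with   (Gamma_p)_{ij} = gamma(|i - j|),
                       (r_p)_i = gamma(i),   i,j = 1..p.
Substitute the sample gammas (Toeplitz matrix and right-hand side of size 1):
  Gamma_p = [[2.5137]]
  r_p     = [-1.9506]
With p = 1 this is the single equation gamma(0) phi_1 = gamma(1):
  phi_hat_1 = gamma(1) / gamma(0) = -1.9506 / 2.5137 = -0.7760.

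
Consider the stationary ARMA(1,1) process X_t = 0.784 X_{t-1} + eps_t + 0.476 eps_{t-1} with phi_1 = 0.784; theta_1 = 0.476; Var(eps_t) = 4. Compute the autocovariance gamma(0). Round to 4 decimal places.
\gamma(0) = 20.4798

Multiply the model equation by X_{t-k} and take expectations. With theta_0 = psi_0 = 1 and psi_j the MA(infinity) weights, this gives
  gamma(k) - sum_i phi_i gamma(k-i) = c_k,
  c_k = sigma^2 * sum_{j=k..q} theta_j psi_{j-k}   (c_k = 0 for k > q),
using gamma(-m) = gamma(m).
psi-weights needed (psi_j = theta_j + sum_i phi_i psi_{j-i}):
  psi_1 = theta_1 + phi_1 = 0.476 + (0.784) = 1.26
Right-hand sides:
  c_0 = sigma^2 (1 + theta_1 psi_1) = 4 * (1 + (0.476)(1.26)) = 4 * 1.59976 = 6.39904
  c_1 = sigma^2 theta_1 = 4 * (0.476) = 1.904
  c_2 = 0
Equations for k = 0 and k = 1 (AR order 1):
  gamma(0) = phi_1 gamma(1) + c_0
  gamma(1) = phi_1 gamma(0) + c_1
Substituting the second into the first: gamma(0) (1 - phi_1^2) = c_0 + phi_1 c_1, so
  gamma(0) = (c_0 + phi_1 c_1) / (1 - phi_1^2) = (6.39904 + (0.784)(1.904)) / (1 - (0.784)^2) = 7.891776 / 0.385344 = 20.479821.
Therefore gamma(0) = 20.4798 (to 4 decimal places).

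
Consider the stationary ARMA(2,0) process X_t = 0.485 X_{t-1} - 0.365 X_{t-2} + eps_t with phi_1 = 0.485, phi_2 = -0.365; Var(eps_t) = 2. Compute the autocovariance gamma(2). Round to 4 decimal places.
\gamma(2) = -0.5088

Multiply the model equation by X_{t-k} and take expectations. With theta_0 = psi_0 = 1 and psi_j the MA(infinity) weights, this gives
  gamma(k) - sum_i phi_i gamma(k-i) = c_k,
  c_k = sigma^2 * sum_{j=k..q} theta_j psi_{j-k}   (c_k = 0 for k > q),
using gamma(-m) = gamma(m).
Pure AR (q = 0): c_0 = sigma^2 = 2, c_k = 0 for k >= 1.
Equations for k = 0, 1, 2 (AR order 2, c_2 = 0):
  (E0) gamma(0) = phi_1 gamma(1) + phi_2 gamma(2) + c_0
  (E1) gamma(1) = phi_1 gamma(0) + phi_2 gamma(1) + c_1
  (E2) gamma(2) = phi_1 gamma(1) + phi_2 gamma(0)
From (E1): gamma(1) = A gamma(0) + B with
  A = phi_1 / (1 - phi_2) = 0.485 / 1.365 = 0.355311,   B = c_1 / (1 - phi_2) = 0 / 1.365 = 0.
Insert (E2) into (E0): gamma(0) (1 - phi_2^2) = phi_1 (1 + phi_2) gamma(1) + c_0.
  phi_1 (1 + phi_2) = (0.485)(0.635) = 0.307975,   1 - phi_2^2 = 0.866775.
Replace gamma(1) by A gamma(0) + B and collect gamma(0):
  gamma(0) [0.866775 - (0.307975)(0.355311)] = c_0 = 2
  gamma(0) * 0.757348 = 2
  gamma(0) = 2 / 0.757348 = 2.640794.
  gamma(1) = A gamma(0) = (0.355311)(2.640794) = 0.938304.
  gamma(2) = phi_1 gamma(1) + phi_2 gamma(0) = (0.485)(0.938304) + (-0.365)(2.640794) = -0.508812.
Therefore gamma(2) = -0.5088 (to 4 decimal places).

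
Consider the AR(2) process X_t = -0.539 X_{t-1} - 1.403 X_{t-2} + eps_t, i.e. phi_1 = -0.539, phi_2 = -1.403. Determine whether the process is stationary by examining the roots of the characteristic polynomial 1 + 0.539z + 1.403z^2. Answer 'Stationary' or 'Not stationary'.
\text{Not stationary}

The AR(p) characteristic polynomial is P(z) = 1 + 0.539z + 1.403z^2.
Stationarity requires all roots to lie outside the unit circle, i.e. |z| > 1 for every root.
Set 1 + (0.539) z + (1.403) z^2 = 0, i.e. a z^2 + b z + c = 0 with a = 1.403, b = 0.539, c = 1.
Discriminant D = b^2 - 4ac = (0.539)^2 - 4*(1.403)*1 = 0.290521 - (5.612) = -5.321479.
D < 0, so the roots are the complex-conjugate pair z = (-b +/- i sqrt(-D)) / (2a) = -0.1921 +/- 0.8221i.
For a conjugate pair |z|^2 = z * conj(z) = (product of roots) = c/a = 1/(1.403) = 0.712758, so |z| = sqrt(0.712758) = 0.8443 for both roots.
Moduli of all roots: 0.8443, 0.8443.
All moduli strictly greater than 1? No.
Verdict: Not stationary.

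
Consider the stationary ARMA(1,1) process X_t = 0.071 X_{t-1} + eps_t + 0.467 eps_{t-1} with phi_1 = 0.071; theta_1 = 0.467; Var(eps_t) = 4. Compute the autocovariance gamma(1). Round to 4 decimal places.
\gamma(1) = 2.2346

Multiply the model equation by X_{t-k} and take expectations. With theta_0 = psi_0 = 1 and psi_j the MA(infinity) weights, this gives
  gamma(k) - sum_i phi_i gamma(k-i) = c_k,
  c_k = sigma^2 * sum_{j=k..q} theta_j psi_{j-k}   (c_k = 0 for k > q),
using gamma(-m) = gamma(m).
psi-weights needed (psi_j = theta_j + sum_i phi_i psi_{j-i}):
  psi_1 = theta_1 + phi_1 = 0.467 + (0.071) = 0.538
Right-hand sides:
  c_0 = sigma^2 (1 + theta_1 psi_1) = 4 * (1 + (0.467)(0.538)) = 4 * 1.251246 = 5.004984
  c_1 = sigma^2 theta_1 = 4 * (0.467) = 1.868
  c_2 = 0
Equations for k = 0 and k = 1 (AR order 1):
  gamma(0) = phi_1 gamma(1) + c_0
  gamma(1) = phi_1 gamma(0) + c_1
Substituting the second into the first: gamma(0) (1 - phi_1^2) = c_0 + phi_1 c_1, so
  gamma(0) = (c_0 + phi_1 c_1) / (1 - phi_1^2) = (5.004984 + (0.071)(1.868)) / (1 - (0.071)^2) = 5.137612 / 0.994959 = 5.163642.
  gamma(1) = phi_1 gamma(0) + c_1 = (0.071)(5.163642) + (1.868) = 2.234619.
Therefore gamma(1) = 2.2346 (to 4 decimal places).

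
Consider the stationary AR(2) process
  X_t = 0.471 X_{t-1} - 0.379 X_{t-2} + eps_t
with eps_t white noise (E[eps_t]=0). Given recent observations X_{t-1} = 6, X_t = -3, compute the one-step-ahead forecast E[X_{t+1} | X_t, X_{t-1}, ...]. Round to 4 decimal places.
E[X_{t+1} \mid \mathcal F_t] = -3.6870

For an AR(p) model X_t = c + sum_i phi_i X_{t-i} + eps_t, the
one-step-ahead conditional mean is
  E[X_{t+1} | X_t, ...] = c + sum_i phi_i X_{t+1-i}.
Substitute known values:
  E[X_{t+1} | ...] = (0.471) * (-3) + (-0.379) * (6)
                   = -3.6870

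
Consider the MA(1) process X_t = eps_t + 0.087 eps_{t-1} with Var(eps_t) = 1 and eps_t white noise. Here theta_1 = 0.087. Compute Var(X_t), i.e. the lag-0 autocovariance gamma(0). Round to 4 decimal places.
\gamma(0) = 1.0076

For an MA(q) process X_t = eps_t + sum_i theta_i eps_{t-i} with
Var(eps_t) = sigma^2, the variance is
  gamma(0) = sigma^2 * (1 + sum_i theta_i^2).
  sum_i theta_i^2 = (0.087)^2 = 0.007569.
  gamma(0) = 1 * (1 + 0.007569) = 1 * 1.007569 = 1.007569, which rounds to 1.0076.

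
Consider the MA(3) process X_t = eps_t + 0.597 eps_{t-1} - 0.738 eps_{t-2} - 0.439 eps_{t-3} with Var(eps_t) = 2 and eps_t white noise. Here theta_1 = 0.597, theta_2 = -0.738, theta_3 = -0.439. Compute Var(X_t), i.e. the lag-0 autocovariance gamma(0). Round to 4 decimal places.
\gamma(0) = 4.1875

For an MA(q) process X_t = eps_t + sum_i theta_i eps_{t-i} with
Var(eps_t) = sigma^2, the variance is
  gamma(0) = sigma^2 * (1 + sum_i theta_i^2).
  sum_i theta_i^2 = (0.597)^2 + (-0.738)^2 + (-0.439)^2 = 0.356409 + 0.544644 + 0.192721 = 1.093774.
  gamma(0) = 2 * (1 + 1.093774) = 2 * 2.093774 = 4.187548, which rounds to 4.1875.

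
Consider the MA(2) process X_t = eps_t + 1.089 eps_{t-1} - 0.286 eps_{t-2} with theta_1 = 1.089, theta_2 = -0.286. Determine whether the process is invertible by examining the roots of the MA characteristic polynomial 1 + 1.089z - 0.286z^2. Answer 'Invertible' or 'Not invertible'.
\text{Not invertible}

The MA(q) characteristic polynomial is P(z) = 1 + 1.089z - 0.286z^2.
Invertibility requires all roots to lie outside the unit circle, i.e. |z| > 1 for every root.
Set 1 + (1.089) z + (-0.286) z^2 = 0, i.e. a z^2 + b z + c = 0 with a = -0.286, b = 1.089, c = 1.
Discriminant D = b^2 - 4ac = (1.089)^2 - 4*(-0.286)*1 = 1.185921 - (-1.144) = 2.329921.
D >= 0, so the roots are real: z = (-b +/- sqrt(D)) / (2a) = (-1.089 +/- 1.526408) / (-0.572).
  z_1 = (-1.089 + 1.526408) / (-0.572) = -0.7647,   |z_1| = 0.7647.
  z_2 = (-1.089 - 1.526408) / (-0.572) = 4.5724,   |z_2| = 4.5724.
Moduli of all roots: 0.7647, 4.5724.
All moduli strictly greater than 1? No.
Verdict: Not invertible.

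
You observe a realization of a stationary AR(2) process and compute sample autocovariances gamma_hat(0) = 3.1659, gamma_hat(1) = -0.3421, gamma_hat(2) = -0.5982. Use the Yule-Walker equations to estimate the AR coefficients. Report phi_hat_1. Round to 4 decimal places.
\hat\phi_{1} = -0.1300

The Yule-Walker equations for an AR(p) process read, in matrix form,
  Gamma_p phi = r_p,   with   (Gamma_p)_{ij} = gamma(|i - j|),
                       (r_p)_i = gamma(i),   i,j = 1..p.
Substitute the sample gammas (Toeplitz matrix and right-hand side of size 2):
  Gamma_p = [[3.1659, -0.3421], [-0.3421, 3.1659]]
  r_p     = [-0.3421, -0.5982]
Written out:
  3.1659 phi_1 - 0.3421 phi_2 = -0.3421
  -0.3421 phi_1 + 3.1659 phi_2 = -0.5982
Solve by Cramer's rule:
  det = gamma(0)^2 - gamma(1)^2 = (3.1659)^2 - (-0.3421)^2 = 10.02292281 - 0.11703241 = 9.9058904
  phi_hat_1 = [gamma(1) gamma(0) - gamma(1) gamma(2)] / det = [(-0.3421)(3.1659) - (-0.3421)(-0.5982)] / 9.9058904 = -1.28769861 / 9.9058904 = -0.13
  phi_hat_2 = [gamma(0) gamma(2) - gamma(1)^2] / det = [(3.1659)(-0.5982) - (-0.3421)^2] / 9.9058904 = -2.01087379 / 9.9058904 = -0.203
So phi_hat = [-0.1300, -0.2030].
Therefore phi_hat_1 = -0.1300.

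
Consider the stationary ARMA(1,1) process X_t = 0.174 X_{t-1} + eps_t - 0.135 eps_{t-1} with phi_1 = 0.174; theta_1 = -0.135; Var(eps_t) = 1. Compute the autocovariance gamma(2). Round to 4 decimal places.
\gamma(2) = 0.0068

Multiply the model equation by X_{t-k} and take expectations. With theta_0 = psi_0 = 1 and psi_j the MA(infinity) weights, this gives
  gamma(k) - sum_i phi_i gamma(k-i) = c_k,
  c_k = sigma^2 * sum_{j=k..q} theta_j psi_{j-k}   (c_k = 0 for k > q),
using gamma(-m) = gamma(m).
psi-weights needed (psi_j = theta_j + sum_i phi_i psi_{j-i}):
  psi_1 = theta_1 + phi_1 = -0.135 + (0.174) = 0.039
Right-hand sides:
  c_0 = sigma^2 (1 + theta_1 psi_1) = 1 * (1 + (-0.135)(0.039)) = 1 * 0.994735 = 0.994735
  c_1 = sigma^2 theta_1 = 1 * (-0.135) = -0.135
  c_2 = 0
Equations for k = 0 and k = 1 (AR order 1):
  gamma(0) = phi_1 gamma(1) + c_0
  gamma(1) = phi_1 gamma(0) + c_1
Substituting the second into the first: gamma(0) (1 - phi_1^2) = c_0 + phi_1 c_1, so
  gamma(0) = (c_0 + phi_1 c_1) / (1 - phi_1^2) = (0.994735 + (0.174)(-0.135)) / (1 - (0.174)^2) = 0.971245 / 0.969724 = 1.001568.
  gamma(1) = phi_1 gamma(0) + c_1 = (0.174)(1.001568) + (-0.135) = 0.039273.
For k = 2 (> q): gamma(2) = phi_1 gamma(1) = (0.174)(0.039273) = 0.006833.
Therefore gamma(2) = 0.0068 (to 4 decimal places).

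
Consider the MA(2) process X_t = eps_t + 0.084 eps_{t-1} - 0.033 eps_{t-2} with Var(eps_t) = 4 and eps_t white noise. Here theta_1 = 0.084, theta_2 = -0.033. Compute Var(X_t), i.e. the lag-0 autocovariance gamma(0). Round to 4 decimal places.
\gamma(0) = 4.0326

For an MA(q) process X_t = eps_t + sum_i theta_i eps_{t-i} with
Var(eps_t) = sigma^2, the variance is
  gamma(0) = sigma^2 * (1 + sum_i theta_i^2).
  sum_i theta_i^2 = (0.084)^2 + (-0.033)^2 = 0.007056 + 0.001089 = 0.008145.
  gamma(0) = 4 * (1 + 0.008145) = 4 * 1.008145 = 4.03258, which rounds to 4.0326.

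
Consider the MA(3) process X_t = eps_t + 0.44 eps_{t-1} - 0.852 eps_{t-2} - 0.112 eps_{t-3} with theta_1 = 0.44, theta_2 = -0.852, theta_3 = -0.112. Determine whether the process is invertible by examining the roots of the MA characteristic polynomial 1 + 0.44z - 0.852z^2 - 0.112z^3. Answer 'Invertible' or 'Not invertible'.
\text{Not invertible}

The MA(q) characteristic polynomial is P(z) = 1 + 0.44z - 0.852z^2 - 0.112z^3.
Invertibility requires all roots to lie outside the unit circle, i.e. |z| > 1 for every root.
Degree 3: look for a simple real root z0 first, then factor out (1 - z/z0) and solve the remaining quadratic.
Testing z0 = 1.25: P(1.25) = 1 + (0.44)(1.25) + (-0.852)(1.25)^2 + (-0.112)(1.25)^3
  = 1 + (0.55) + (-1.33125) + (-0.21875) = 0.  So z_0 = 1.25 is a root, |z_0| = 1.25.
Divide out the factor (1 - 0.8 z) = (1 - z/z0) (since 1/z0 = 0.8):
  P(z) = (1 - 0.8 z)(1 + (1.24) z + (0.14) z^2)
  [check: z-coef 1.24 - (0.8) = 0.44; z^2-coef 0.14 - (0.8)(1.24) = -0.852; z^3-coef -(0.8)(0.14) = -0.112.]
Remaining roots from the quadratic factor 1 + (1.24) z + (0.14) z^2:
  Set 1 + (1.24) z + (0.14) z^2 = 0, i.e. a z^2 + b z + c = 0 with a = 0.14, b = 1.24, c = 1.
  Discriminant D = b^2 - 4ac = (1.24)^2 - 4*(0.14)*1 = 1.5376 - (0.56) = 0.9776.
  D >= 0, so the roots are real: z = (-b +/- sqrt(D)) / (2a) = (-1.24 +/- 0.988737) / (0.28).
    z_1 = (-1.24 + 0.988737) / (0.28) = -0.8974,   |z_1| = 0.8974.
    z_2 = (-1.24 - 0.988737) / (0.28) = -7.9598,   |z_2| = 7.9598.
Moduli of all roots: 1.2500, 0.8974, 7.9598.
All moduli strictly greater than 1? No.
Verdict: Not invertible.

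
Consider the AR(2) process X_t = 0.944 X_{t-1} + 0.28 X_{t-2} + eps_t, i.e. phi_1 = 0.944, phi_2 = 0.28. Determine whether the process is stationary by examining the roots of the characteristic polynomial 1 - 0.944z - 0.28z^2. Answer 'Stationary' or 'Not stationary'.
\text{Not stationary}

The AR(p) characteristic polynomial is P(z) = 1 - 0.944z - 0.28z^2.
Stationarity requires all roots to lie outside the unit circle, i.e. |z| > 1 for every root.
Set 1 + (-0.944) z + (-0.28) z^2 = 0, i.e. a z^2 + b z + c = 0 with a = -0.28, b = -0.944, c = 1.
Discriminant D = b^2 - 4ac = (-0.944)^2 - 4*(-0.28)*1 = 0.891136 - (-1.12) = 2.011136.
D >= 0, so the roots are real: z = (-b +/- sqrt(D)) / (2a) = (0.944 +/- 1.418145) / (-0.56).
  z_1 = (0.944 + 1.418145) / (-0.56) = -4.2181,   |z_1| = 4.2181.
  z_2 = (0.944 - 1.418145) / (-0.56) = 0.8467,   |z_2| = 0.8467.
Moduli of all roots: 4.2181, 0.8467.
All moduli strictly greater than 1? No.
Verdict: Not stationary.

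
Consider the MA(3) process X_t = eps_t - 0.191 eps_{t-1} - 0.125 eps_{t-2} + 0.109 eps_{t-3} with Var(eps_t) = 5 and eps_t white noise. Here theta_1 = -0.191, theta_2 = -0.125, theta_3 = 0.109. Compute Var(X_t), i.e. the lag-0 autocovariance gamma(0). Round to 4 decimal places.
\gamma(0) = 5.3199

For an MA(q) process X_t = eps_t + sum_i theta_i eps_{t-i} with
Var(eps_t) = sigma^2, the variance is
  gamma(0) = sigma^2 * (1 + sum_i theta_i^2).
  sum_i theta_i^2 = (-0.191)^2 + (-0.125)^2 + (0.109)^2 = 0.036481 + 0.015625 + 0.011881 = 0.063987.
  gamma(0) = 5 * (1 + 0.063987) = 5 * 1.063987 = 5.319935, which rounds to 5.3199.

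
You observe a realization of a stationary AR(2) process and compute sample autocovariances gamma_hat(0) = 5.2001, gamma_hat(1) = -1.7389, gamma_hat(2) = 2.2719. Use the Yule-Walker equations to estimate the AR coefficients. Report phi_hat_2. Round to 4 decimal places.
\hat\phi_{2} = 0.3660

The Yule-Walker equations for an AR(p) process read, in matrix form,
  Gamma_p phi = r_p,   with   (Gamma_p)_{ij} = gamma(|i - j|),
                       (r_p)_i = gamma(i),   i,j = 1..p.
Substitute the sample gammas (Toeplitz matrix and right-hand side of size 2):
  Gamma_p = [[5.2001, -1.7389], [-1.7389, 5.2001]]
  r_p     = [-1.7389, 2.2719]
Written out:
  5.2001 phi_1 - 1.7389 phi_2 = -1.7389
  -1.7389 phi_1 + 5.2001 phi_2 = 2.2719
Solve by Cramer's rule:
  det = gamma(0)^2 - gamma(1)^2 = (5.2001)^2 - (-1.7389)^2 = 27.04104001 - 3.02377321 = 24.0172668
  phi_hat_1 = [gamma(1) gamma(0) - gamma(1) gamma(2)] / det = [(-1.7389)(5.2001) - (-1.7389)(2.2719)] / 24.0172668 = -5.09184698 / 24.0172668 = -0.212
  phi_hat_2 = [gamma(0) gamma(2) - gamma(1)^2] / det = [(5.2001)(2.2719) - (-1.7389)^2] / 24.0172668 = 8.79033398 / 24.0172668 = 0.366
So phi_hat = [-0.2120, 0.3660].
Therefore phi_hat_2 = 0.3660.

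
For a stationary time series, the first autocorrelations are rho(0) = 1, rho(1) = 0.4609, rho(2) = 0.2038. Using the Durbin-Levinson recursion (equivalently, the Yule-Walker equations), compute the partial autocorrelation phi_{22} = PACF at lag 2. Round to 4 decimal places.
\phi_{22} = -0.0110

The PACF at lag k is phi_{kk}, the last component of the solution
to the Yule-Walker system G_k phi = r_k where
  (G_k)_{ij} = rho(|i - j|), (r_k)_i = rho(i), i,j = 1..k.
Equivalently, Durbin-Levinson gives phi_{kk} iteratively:
  phi_{11} = rho(1)
  phi_{kk} = [rho(k) - sum_{j=1..k-1} phi_{k-1,j} rho(k-j)]
            / [1 - sum_{j=1..k-1} phi_{k-1,j} rho(j)],
  phi_{k,j} = phi_{k-1,j} - phi_{kk} phi_{k-1,k-j},  j = 1..k-1.
Step k = 1:
  phi_11 = rho(1) = 0.4609.
Step k = 2:
  phi_22 = [rho(2) - phi_11 rho(1)] / [1 - phi_11 rho(1)] = [0.2038 - (0.4609)(0.4609)] / [1 - (0.4609)(0.4609)]
         = -0.00862881 / 0.78757119 = -0.011.
Therefore phi_{22} = -0.0110.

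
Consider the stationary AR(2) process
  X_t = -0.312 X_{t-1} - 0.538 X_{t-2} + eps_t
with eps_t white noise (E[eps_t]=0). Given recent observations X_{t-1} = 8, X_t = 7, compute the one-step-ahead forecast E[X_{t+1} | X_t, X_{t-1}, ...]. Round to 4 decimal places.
E[X_{t+1} \mid \mathcal F_t] = -6.4880

For an AR(p) model X_t = c + sum_i phi_i X_{t-i} + eps_t, the
one-step-ahead conditional mean is
  E[X_{t+1} | X_t, ...] = c + sum_i phi_i X_{t+1-i}.
Substitute known values:
  E[X_{t+1} | ...] = (-0.312) * (7) + (-0.538) * (8)
                   = -6.4880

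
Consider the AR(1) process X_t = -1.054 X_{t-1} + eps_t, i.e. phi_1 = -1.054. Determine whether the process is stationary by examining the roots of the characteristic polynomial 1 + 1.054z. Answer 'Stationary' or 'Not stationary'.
\text{Not stationary}

The AR(p) characteristic polynomial is P(z) = 1 + 1.054z.
Stationarity requires all roots to lie outside the unit circle, i.e. |z| > 1 for every root.
This is linear in z: 1 + (1.054) z = 0  =>  z = -1/(1.054) = -0.948767,  |z| = 0.948767.
Moduli of all roots: 0.9488.
All moduli strictly greater than 1? No.
Verdict: Not stationary.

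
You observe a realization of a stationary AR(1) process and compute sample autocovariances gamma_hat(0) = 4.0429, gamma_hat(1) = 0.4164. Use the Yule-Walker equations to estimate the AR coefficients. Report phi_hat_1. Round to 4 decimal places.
\hat\phi_{1} = 0.1030

The Yule-Walker equations for an AR(p) process read, in matrix form,
  Gamma_p phi = r_p,   with   (Gamma_p)_{ij} = gamma(|i - j|),
                       (r_p)_i = gamma(i),   i,j = 1..p.
Substitute the sample gammas (Toeplitz matrix and right-hand side of size 1):
  Gamma_p = [[4.0429]]
  r_p     = [0.4164]
With p = 1 this is the single equation gamma(0) phi_1 = gamma(1):
  phi_hat_1 = gamma(1) / gamma(0) = 0.4164 / 4.0429 = 0.1030.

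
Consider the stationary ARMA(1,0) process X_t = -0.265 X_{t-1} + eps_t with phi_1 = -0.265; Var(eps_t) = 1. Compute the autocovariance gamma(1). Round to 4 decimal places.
\gamma(1) = -0.2850

Multiply the model equation by X_{t-k} and take expectations. With theta_0 = psi_0 = 1 and psi_j the MA(infinity) weights, this gives
  gamma(k) - sum_i phi_i gamma(k-i) = c_k,
  c_k = sigma^2 * sum_{j=k..q} theta_j psi_{j-k}   (c_k = 0 for k > q),
using gamma(-m) = gamma(m).
Pure AR (q = 0): c_0 = sigma^2 = 1, c_k = 0 for k >= 1.
Equations for k = 0 and k = 1 (AR order 1):
  gamma(0) = phi_1 gamma(1) + c_0
  gamma(1) = phi_1 gamma(0) + c_1
Substituting the second into the first: gamma(0) (1 - phi_1^2) = c_0 + phi_1 c_1, so
  gamma(0) = c_0 / (1 - phi_1^2) = 1 / (1 - (-0.265)^2) = 1 / 0.929775 = 1.075529.
  gamma(1) = phi_1 gamma(0) = (-0.265)(1.075529) = -0.285015.
Therefore gamma(1) = -0.2850 (to 4 decimal places).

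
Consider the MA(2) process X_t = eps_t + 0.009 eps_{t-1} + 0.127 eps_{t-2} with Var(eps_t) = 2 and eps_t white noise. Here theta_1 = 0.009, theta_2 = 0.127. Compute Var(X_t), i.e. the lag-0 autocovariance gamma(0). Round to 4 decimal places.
\gamma(0) = 2.0324

For an MA(q) process X_t = eps_t + sum_i theta_i eps_{t-i} with
Var(eps_t) = sigma^2, the variance is
  gamma(0) = sigma^2 * (1 + sum_i theta_i^2).
  sum_i theta_i^2 = (0.009)^2 + (0.127)^2 = 0.000081 + 0.016129 = 0.01621.
  gamma(0) = 2 * (1 + 0.01621) = 2 * 1.01621 = 2.03242, which rounds to 2.0324.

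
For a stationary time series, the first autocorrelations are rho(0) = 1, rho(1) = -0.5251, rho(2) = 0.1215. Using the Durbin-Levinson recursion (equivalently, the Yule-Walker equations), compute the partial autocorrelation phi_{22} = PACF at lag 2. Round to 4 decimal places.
\phi_{22} = -0.2129

The PACF at lag k is phi_{kk}, the last component of the solution
to the Yule-Walker system G_k phi = r_k where
  (G_k)_{ij} = rho(|i - j|), (r_k)_i = rho(i), i,j = 1..k.
Equivalently, Durbin-Levinson gives phi_{kk} iteratively:
  phi_{11} = rho(1)
  phi_{kk} = [rho(k) - sum_{j=1..k-1} phi_{k-1,j} rho(k-j)]
            / [1 - sum_{j=1..k-1} phi_{k-1,j} rho(j)],
  phi_{k,j} = phi_{k-1,j} - phi_{kk} phi_{k-1,k-j},  j = 1..k-1.
Step k = 1:
  phi_11 = rho(1) = -0.5251.
Step k = 2:
  phi_22 = [rho(2) - phi_11 rho(1)] / [1 - phi_11 rho(1)] = [0.1215 - (-0.5251)(-0.5251)] / [1 - (-0.5251)(-0.5251)]
         = -0.15423001 / 0.72426999 = -0.2129.
Therefore phi_{22} = -0.2129.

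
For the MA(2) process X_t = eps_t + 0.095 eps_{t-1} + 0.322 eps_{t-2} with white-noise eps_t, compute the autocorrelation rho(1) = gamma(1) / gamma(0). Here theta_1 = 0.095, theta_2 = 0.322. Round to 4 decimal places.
\rho(1) = 0.1129

For an MA(q) process with theta_0 = 1, the autocovariance is
  gamma(k) = sigma^2 * sum_{i=0..q-k} theta_i * theta_{i+k},
and rho(k) = gamma(k) / gamma(0). Sigma^2 cancels.
  numerator   = (1)*(0.095) + (0.095)*(0.322) = 0.12559.
  denominator = (1)^2 + (0.095)^2 + (0.322)^2 = 1.112709.
  rho(1) = 0.12559 / 1.112709 = 0.1129.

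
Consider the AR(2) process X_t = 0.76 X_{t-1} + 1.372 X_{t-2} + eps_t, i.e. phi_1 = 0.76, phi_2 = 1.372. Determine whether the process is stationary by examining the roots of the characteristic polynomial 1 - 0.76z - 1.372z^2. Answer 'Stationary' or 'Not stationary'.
\text{Not stationary}

The AR(p) characteristic polynomial is P(z) = 1 - 0.76z - 1.372z^2.
Stationarity requires all roots to lie outside the unit circle, i.e. |z| > 1 for every root.
Set 1 + (-0.76) z + (-1.372) z^2 = 0, i.e. a z^2 + b z + c = 0 with a = -1.372, b = -0.76, c = 1.
Discriminant D = b^2 - 4ac = (-0.76)^2 - 4*(-1.372)*1 = 0.5776 - (-5.488) = 6.0656.
D >= 0, so the roots are real: z = (-b +/- sqrt(D)) / (2a) = (0.76 +/- 2.462844) / (-2.744).
  z_1 = (0.76 + 2.462844) / (-2.744) = -1.1745,   |z_1| = 1.1745.
  z_2 = (0.76 - 2.462844) / (-2.744) = 0.6206,   |z_2| = 0.6206.
Moduli of all roots: 1.1745, 0.6206.
All moduli strictly greater than 1? No.
Verdict: Not stationary.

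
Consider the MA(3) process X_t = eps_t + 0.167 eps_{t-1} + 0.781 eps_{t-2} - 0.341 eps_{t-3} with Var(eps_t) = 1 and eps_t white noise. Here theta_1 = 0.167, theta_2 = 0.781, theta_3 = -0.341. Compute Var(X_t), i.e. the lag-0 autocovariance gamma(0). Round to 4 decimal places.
\gamma(0) = 1.7541

For an MA(q) process X_t = eps_t + sum_i theta_i eps_{t-i} with
Var(eps_t) = sigma^2, the variance is
  gamma(0) = sigma^2 * (1 + sum_i theta_i^2).
  sum_i theta_i^2 = (0.167)^2 + (0.781)^2 + (-0.341)^2 = 0.027889 + 0.609961 + 0.116281 = 0.754131.
  gamma(0) = 1 * (1 + 0.754131) = 1 * 1.754131 = 1.754131, which rounds to 1.7541.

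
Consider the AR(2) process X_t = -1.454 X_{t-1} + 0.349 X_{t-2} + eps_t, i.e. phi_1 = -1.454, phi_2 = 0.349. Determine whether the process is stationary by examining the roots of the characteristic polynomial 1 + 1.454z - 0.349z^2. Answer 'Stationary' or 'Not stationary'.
\text{Not stationary}

The AR(p) characteristic polynomial is P(z) = 1 + 1.454z - 0.349z^2.
Stationarity requires all roots to lie outside the unit circle, i.e. |z| > 1 for every root.
Set 1 + (1.454) z + (-0.349) z^2 = 0, i.e. a z^2 + b z + c = 0 with a = -0.349, b = 1.454, c = 1.
Discriminant D = b^2 - 4ac = (1.454)^2 - 4*(-0.349)*1 = 2.114116 - (-1.396) = 3.510116.
D >= 0, so the roots are real: z = (-b +/- sqrt(D)) / (2a) = (-1.454 +/- 1.87353) / (-0.698).
  z_1 = (-1.454 + 1.87353) / (-0.698) = -0.601,   |z_1| = 0.601.
  z_2 = (-1.454 - 1.87353) / (-0.698) = 4.7672,   |z_2| = 4.7672.
Moduli of all roots: 0.6010, 4.7672.
All moduli strictly greater than 1? No.
Verdict: Not stationary.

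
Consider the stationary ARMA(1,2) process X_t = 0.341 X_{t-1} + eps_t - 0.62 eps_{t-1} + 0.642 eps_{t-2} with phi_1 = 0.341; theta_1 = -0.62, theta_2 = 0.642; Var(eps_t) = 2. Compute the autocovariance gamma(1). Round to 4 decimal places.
\gamma(1) = -0.6324

Multiply the model equation by X_{t-k} and take expectations. With theta_0 = psi_0 = 1 and psi_j the MA(infinity) weights, this gives
  gamma(k) - sum_i phi_i gamma(k-i) = c_k,
  c_k = sigma^2 * sum_{j=k..q} theta_j psi_{j-k}   (c_k = 0 for k > q),
using gamma(-m) = gamma(m).
psi-weights needed (psi_j = theta_j + sum_i phi_i psi_{j-i}):
  psi_1 = theta_1 + phi_1 = -0.62 + (0.341) = -0.279
  psi_2 = theta_2 + phi_1 psi_1 = 0.642 + (0.341)(-0.279) = 0.546861
Right-hand sides:
  c_0 = sigma^2 (1 + theta_1 psi_1 + theta_2 psi_2) = 2 * (1 + (-0.62)(-0.279) + (0.642)(0.546861)) = 2 * 1.524065 = 3.04813
  c_1 = sigma^2 (theta_1 + theta_2 psi_1) = 2 * (-0.62 + (0.642)(-0.279)) = -1.598236
  c_2 = sigma^2 theta_2 = 2 * (0.642) = 1.284
Equations for k = 0 and k = 1 (AR order 1):
  gamma(0) = phi_1 gamma(1) + c_0
  gamma(1) = phi_1 gamma(0) + c_1
Substituting the second into the first: gamma(0) (1 - phi_1^2) = c_0 + phi_1 c_1, so
  gamma(0) = (c_0 + phi_1 c_1) / (1 - phi_1^2) = (3.04813 + (0.341)(-1.598236)) / (1 - (0.341)^2) = 2.503131 / 0.883719 = 2.832497.
  gamma(1) = phi_1 gamma(0) + c_1 = (0.341)(2.832497) + (-1.598236) = -0.632355.
Therefore gamma(1) = -0.6324 (to 4 decimal places).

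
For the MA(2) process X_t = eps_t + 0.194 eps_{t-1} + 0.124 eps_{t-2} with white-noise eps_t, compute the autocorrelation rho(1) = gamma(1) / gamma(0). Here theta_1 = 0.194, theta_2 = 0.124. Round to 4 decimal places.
\rho(1) = 0.2071

For an MA(q) process with theta_0 = 1, the autocovariance is
  gamma(k) = sigma^2 * sum_{i=0..q-k} theta_i * theta_{i+k},
and rho(k) = gamma(k) / gamma(0). Sigma^2 cancels.
  numerator   = (1)*(0.194) + (0.194)*(0.124) = 0.218056.
  denominator = (1)^2 + (0.194)^2 + (0.124)^2 = 1.053012.
  rho(1) = 0.218056 / 1.053012 = 0.2071.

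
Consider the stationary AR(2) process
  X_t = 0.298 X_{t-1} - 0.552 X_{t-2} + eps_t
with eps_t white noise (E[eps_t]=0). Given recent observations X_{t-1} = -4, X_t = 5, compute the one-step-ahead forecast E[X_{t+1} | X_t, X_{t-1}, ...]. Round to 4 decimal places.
E[X_{t+1} \mid \mathcal F_t] = 3.6980

For an AR(p) model X_t = c + sum_i phi_i X_{t-i} + eps_t, the
one-step-ahead conditional mean is
  E[X_{t+1} | X_t, ...] = c + sum_i phi_i X_{t+1-i}.
Substitute known values:
  E[X_{t+1} | ...] = (0.298) * (5) + (-0.552) * (-4)
                   = 3.6980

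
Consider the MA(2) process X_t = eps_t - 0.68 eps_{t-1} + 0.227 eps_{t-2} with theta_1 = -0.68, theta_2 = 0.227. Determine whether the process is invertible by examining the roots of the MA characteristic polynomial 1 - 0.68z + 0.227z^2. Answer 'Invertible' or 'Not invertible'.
\text{Invertible}

The MA(q) characteristic polynomial is P(z) = 1 - 0.68z + 0.227z^2.
Invertibility requires all roots to lie outside the unit circle, i.e. |z| > 1 for every root.
Set 1 + (-0.68) z + (0.227) z^2 = 0, i.e. a z^2 + b z + c = 0 with a = 0.227, b = -0.68, c = 1.
Discriminant D = b^2 - 4ac = (-0.68)^2 - 4*(0.227)*1 = 0.4624 - (0.908) = -0.4456.
D < 0, so the roots are the complex-conjugate pair z = (-b +/- i sqrt(-D)) / (2a) = 1.4978 +/- 1.4703i.
For a conjugate pair |z|^2 = z * conj(z) = (product of roots) = c/a = 1/(0.227) = 4.405286, so |z| = sqrt(4.405286) = 2.0989 for both roots.
Moduli of all roots: 2.0989, 2.0989.
All moduli strictly greater than 1? Yes.
Verdict: Invertible.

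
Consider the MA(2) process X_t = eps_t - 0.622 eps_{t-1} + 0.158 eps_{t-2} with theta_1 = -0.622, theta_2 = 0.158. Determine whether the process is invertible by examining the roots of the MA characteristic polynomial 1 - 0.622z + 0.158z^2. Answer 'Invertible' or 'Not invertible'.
\text{Invertible}

The MA(q) characteristic polynomial is P(z) = 1 - 0.622z + 0.158z^2.
Invertibility requires all roots to lie outside the unit circle, i.e. |z| > 1 for every root.
Set 1 + (-0.622) z + (0.158) z^2 = 0, i.e. a z^2 + b z + c = 0 with a = 0.158, b = -0.622, c = 1.
Discriminant D = b^2 - 4ac = (-0.622)^2 - 4*(0.158)*1 = 0.386884 - (0.632) = -0.245116.
D < 0, so the roots are the complex-conjugate pair z = (-b +/- i sqrt(-D)) / (2a) = 1.9684 +/- 1.5667i.
For a conjugate pair |z|^2 = z * conj(z) = (product of roots) = c/a = 1/(0.158) = 6.329114, so |z| = sqrt(6.329114) = 2.5158 for both roots.
Moduli of all roots: 2.5158, 2.5158.
All moduli strictly greater than 1? Yes.
Verdict: Invertible.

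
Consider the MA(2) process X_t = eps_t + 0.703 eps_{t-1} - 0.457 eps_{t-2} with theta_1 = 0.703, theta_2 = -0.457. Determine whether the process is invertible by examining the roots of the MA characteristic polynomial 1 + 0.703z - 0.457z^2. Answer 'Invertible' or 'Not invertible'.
\text{Not invertible}

The MA(q) characteristic polynomial is P(z) = 1 + 0.703z - 0.457z^2.
Invertibility requires all roots to lie outside the unit circle, i.e. |z| > 1 for every root.
Set 1 + (0.703) z + (-0.457) z^2 = 0, i.e. a z^2 + b z + c = 0 with a = -0.457, b = 0.703, c = 1.
Discriminant D = b^2 - 4ac = (0.703)^2 - 4*(-0.457)*1 = 0.494209 - (-1.828) = 2.322209.
D >= 0, so the roots are real: z = (-b +/- sqrt(D)) / (2a) = (-0.703 +/- 1.52388) / (-0.914).
  z_1 = (-0.703 + 1.52388) / (-0.914) = -0.8981,   |z_1| = 0.8981.
  z_2 = (-0.703 - 1.52388) / (-0.914) = 2.4364,   |z_2| = 2.4364.
Moduli of all roots: 0.8981, 2.4364.
All moduli strictly greater than 1? No.
Verdict: Not invertible.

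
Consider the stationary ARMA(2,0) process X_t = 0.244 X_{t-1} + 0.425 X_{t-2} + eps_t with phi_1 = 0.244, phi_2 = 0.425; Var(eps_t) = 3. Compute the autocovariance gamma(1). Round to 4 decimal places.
\gamma(1) = 1.8949

Multiply the model equation by X_{t-k} and take expectations. With theta_0 = psi_0 = 1 and psi_j the MA(infinity) weights, this gives
  gamma(k) - sum_i phi_i gamma(k-i) = c_k,
  c_k = sigma^2 * sum_{j=k..q} theta_j psi_{j-k}   (c_k = 0 for k > q),
using gamma(-m) = gamma(m).
Pure AR (q = 0): c_0 = sigma^2 = 3, c_k = 0 for k >= 1.
Equations for k = 0, 1, 2 (AR order 2, c_2 = 0):
  (E0) gamma(0) = phi_1 gamma(1) + phi_2 gamma(2) + c_0
  (E1) gamma(1) = phi_1 gamma(0) + phi_2 gamma(1) + c_1
  (E2) gamma(2) = phi_1 gamma(1) + phi_2 gamma(0)
From (E1): gamma(1) = A gamma(0) + B with
  A = phi_1 / (1 - phi_2) = 0.244 / 0.575 = 0.424348,   B = c_1 / (1 - phi_2) = 0 / 0.575 = 0.
Insert (E2) into (E0): gamma(0) (1 - phi_2^2) = phi_1 (1 + phi_2) gamma(1) + c_0.
  phi_1 (1 + phi_2) = (0.244)(1.425) = 0.3477,   1 - phi_2^2 = 0.819375.
Replace gamma(1) by A gamma(0) + B and collect gamma(0):
  gamma(0) [0.819375 - (0.3477)(0.424348)] = c_0 = 3
  gamma(0) * 0.671829 = 3
  gamma(0) = 3 / 0.671829 = 4.46542.
  gamma(1) = A gamma(0) = (0.424348)(4.46542) = 1.894891.
Therefore gamma(1) = 1.8949 (to 4 decimal places).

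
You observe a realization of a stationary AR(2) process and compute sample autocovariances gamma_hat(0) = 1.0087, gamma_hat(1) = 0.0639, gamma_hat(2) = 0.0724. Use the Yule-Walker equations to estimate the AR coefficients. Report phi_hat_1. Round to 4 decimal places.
\hat\phi_{1} = 0.0590

The Yule-Walker equations for an AR(p) process read, in matrix form,
  Gamma_p phi = r_p,   with   (Gamma_p)_{ij} = gamma(|i - j|),
                       (r_p)_i = gamma(i),   i,j = 1..p.
Substitute the sample gammas (Toeplitz matrix and right-hand side of size 2):
  Gamma_p = [[1.0087, 0.0639], [0.0639, 1.0087]]
  r_p     = [0.0639, 0.0724]
Written out:
  1.0087 phi_1 + 0.0639 phi_2 = 0.0639
  0.0639 phi_1 + 1.0087 phi_2 = 0.0724
Solve by Cramer's rule:
  det = gamma(0)^2 - gamma(1)^2 = (1.0087)^2 - (0.0639)^2 = 1.01747569 - 0.00408321 = 1.01339248
  phi_hat_1 = [gamma(1) gamma(0) - gamma(1) gamma(2)] / det = [(0.0639)(1.0087) - (0.0639)(0.0724)] / 1.01339248 = 0.05982957 / 1.01339248 = 0.059
  phi_hat_2 = [gamma(0) gamma(2) - gamma(1)^2] / det = [(1.0087)(0.0724) - (0.0639)^2] / 1.01339248 = 0.06894667 / 1.01339248 = 0.068
So phi_hat = [0.0590, 0.0680].
Therefore phi_hat_1 = 0.0590.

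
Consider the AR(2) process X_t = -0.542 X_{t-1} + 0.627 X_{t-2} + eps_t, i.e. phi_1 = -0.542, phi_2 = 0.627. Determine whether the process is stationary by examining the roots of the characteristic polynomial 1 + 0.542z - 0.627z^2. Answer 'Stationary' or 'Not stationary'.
\text{Not stationary}

The AR(p) characteristic polynomial is P(z) = 1 + 0.542z - 0.627z^2.
Stationarity requires all roots to lie outside the unit circle, i.e. |z| > 1 for every root.
Set 1 + (0.542) z + (-0.627) z^2 = 0, i.e. a z^2 + b z + c = 0 with a = -0.627, b = 0.542, c = 1.
Discriminant D = b^2 - 4ac = (0.542)^2 - 4*(-0.627)*1 = 0.293764 - (-2.508) = 2.801764.
D >= 0, so the roots are real: z = (-b +/- sqrt(D)) / (2a) = (-0.542 +/- 1.673847) / (-1.254).
  z_1 = (-0.542 + 1.673847) / (-1.254) = -0.9026,   |z_1| = 0.9026.
  z_2 = (-0.542 - 1.673847) / (-1.254) = 1.767,   |z_2| = 1.767.
Moduli of all roots: 0.9026, 1.7670.
All moduli strictly greater than 1? No.
Verdict: Not stationary.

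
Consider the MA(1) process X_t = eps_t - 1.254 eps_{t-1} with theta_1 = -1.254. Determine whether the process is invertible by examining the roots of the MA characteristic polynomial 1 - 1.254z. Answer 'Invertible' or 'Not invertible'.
\text{Not invertible}

The MA(q) characteristic polynomial is P(z) = 1 - 1.254z.
Invertibility requires all roots to lie outside the unit circle, i.e. |z| > 1 for every root.
This is linear in z: 1 + (-1.254) z = 0  =>  z = -1/(-1.254) = 0.797448,  |z| = 0.797448.
Moduli of all roots: 0.7974.
All moduli strictly greater than 1? No.
Verdict: Not invertible.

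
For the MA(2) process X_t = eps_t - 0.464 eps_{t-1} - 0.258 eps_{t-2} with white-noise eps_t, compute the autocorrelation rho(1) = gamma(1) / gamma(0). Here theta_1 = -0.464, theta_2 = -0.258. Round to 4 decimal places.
\rho(1) = -0.2686

For an MA(q) process with theta_0 = 1, the autocovariance is
  gamma(k) = sigma^2 * sum_{i=0..q-k} theta_i * theta_{i+k},
and rho(k) = gamma(k) / gamma(0). Sigma^2 cancels.
  numerator   = (1)*(-0.464) + (-0.464)*(-0.258) = -0.344288.
  denominator = (1)^2 + (-0.464)^2 + (-0.258)^2 = 1.28186.
  rho(1) = -0.344288 / 1.28186 = -0.2686.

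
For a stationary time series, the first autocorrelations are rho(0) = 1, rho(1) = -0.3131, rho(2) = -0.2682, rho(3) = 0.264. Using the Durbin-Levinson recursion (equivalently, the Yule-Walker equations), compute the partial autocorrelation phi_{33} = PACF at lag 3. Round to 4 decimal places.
\phi_{33} = 0.0250

The PACF at lag k is phi_{kk}, the last component of the solution
to the Yule-Walker system G_k phi = r_k where
  (G_k)_{ij} = rho(|i - j|), (r_k)_i = rho(i), i,j = 1..k.
Equivalently, Durbin-Levinson gives phi_{kk} iteratively:
  phi_{11} = rho(1)
  phi_{kk} = [rho(k) - sum_{j=1..k-1} phi_{k-1,j} rho(k-j)]
            / [1 - sum_{j=1..k-1} phi_{k-1,j} rho(j)],
  phi_{k,j} = phi_{k-1,j} - phi_{kk} phi_{k-1,k-j},  j = 1..k-1.
Step k = 1:
  phi_11 = rho(1) = -0.3131.
Step k = 2:
  phi_22 = [rho(2) - phi_11 rho(1)] / [1 - phi_11 rho(1)] = [-0.2682 - (-0.3131)(-0.3131)] / [1 - (-0.3131)(-0.3131)]
         = -0.36623161 / 0.90196839 = -0.406036.
  Update: phi_21 = phi_11 - phi_22 phi_11 = -0.3131 - (-0.406036)(-0.3131) = -0.44023.
Step k = 3:
  phi_33 = [rho(3) - phi_21 rho(2) - phi_22 rho(1)] / [1 - phi_21 rho(1) - phi_22 rho(2)]
    numerator   = 0.264 - (-0.44023)(-0.2682) - (-0.406036)(-0.3131) = 0.01880049
    denominator = 1 - (-0.44023)(-0.3131) - (-0.406036)(-0.2682) = 0.75326518
  phi_33 = 0.01880049 / 0.75326518 = 0.025.
Therefore phi_{33} = 0.0250.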